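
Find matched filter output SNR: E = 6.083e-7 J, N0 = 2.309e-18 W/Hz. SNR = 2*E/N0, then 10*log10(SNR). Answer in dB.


SNR_lin = 2 * 6.083e-7 / 2.309e-18 = 5.269e11
SNR_dB = 10*log10(5.269e11) = 117.2 dB

117.2 dB


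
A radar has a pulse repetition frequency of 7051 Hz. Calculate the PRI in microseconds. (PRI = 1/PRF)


PRI = 1/7051 = 0.0001418239 s = 141.8 us

141.8 us


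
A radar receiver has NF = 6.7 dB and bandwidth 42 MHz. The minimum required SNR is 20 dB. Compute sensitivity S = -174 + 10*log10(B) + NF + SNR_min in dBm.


10*log10(42000000.0) = 76.23
S = -174 + 76.23 + 6.7 + 20 = -71.1 dBm

-71.1 dBm


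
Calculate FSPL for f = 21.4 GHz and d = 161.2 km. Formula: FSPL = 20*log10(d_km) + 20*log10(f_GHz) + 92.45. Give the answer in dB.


20*log10(161.2) = 44.15
20*log10(21.4) = 26.61
FSPL = 163.2 dB

163.2 dB


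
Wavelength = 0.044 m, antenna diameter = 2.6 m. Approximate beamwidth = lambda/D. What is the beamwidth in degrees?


BW_rad = 0.044 / 2.6 = 0.016923
BW_deg = 0.97 degrees

0.97 degrees


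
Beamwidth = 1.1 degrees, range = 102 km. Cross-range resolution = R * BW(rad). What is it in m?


BW_rad = 0.019198622
CR = 102000 * 0.019198622 = 1958.3 m

1958.3 m


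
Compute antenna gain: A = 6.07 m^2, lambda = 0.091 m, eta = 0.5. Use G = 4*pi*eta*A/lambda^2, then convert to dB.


G_linear = 4*pi*0.5*6.07/0.091^2 = 4605.6
G_dB = 10*log10(4605.6) = 36.6 dB

36.6 dB


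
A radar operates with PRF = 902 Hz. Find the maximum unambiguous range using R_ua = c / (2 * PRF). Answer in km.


R_ua = 3e8 / (2 * 902) = 166297.1 m = 166.3 km

166.3 km


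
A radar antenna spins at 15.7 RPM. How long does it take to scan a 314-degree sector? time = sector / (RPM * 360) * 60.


t = 314 / (15.7 * 360) * 60 = 3.33 s

3.33 s


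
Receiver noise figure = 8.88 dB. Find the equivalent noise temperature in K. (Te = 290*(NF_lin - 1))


NF_lin = 10^(8.88/10) = 7.726806
Te = 290 * (7.726806 - 1) = 1950.8 K

1950.8 K


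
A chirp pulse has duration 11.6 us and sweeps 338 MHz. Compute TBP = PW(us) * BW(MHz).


TBP = 11.6 * 338 = 3920.8

3920.8


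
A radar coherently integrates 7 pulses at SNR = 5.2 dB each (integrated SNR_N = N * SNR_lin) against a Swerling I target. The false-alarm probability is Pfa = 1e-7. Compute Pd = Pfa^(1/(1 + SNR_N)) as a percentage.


SNR_lin = 10^(5.2/10) = 3.31131
SNR_N = 7 * 3.31131 = 23.17917
1/(1 + SNR_N) = 1/24.17917 = 0.0413579
Pd = (1e-7)^0.0413579 = 0.51345
Pd = 51.3%

51.3%


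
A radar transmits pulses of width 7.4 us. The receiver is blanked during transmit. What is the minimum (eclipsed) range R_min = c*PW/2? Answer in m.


R_min = 3e8 * 7.4e-6 / 2 = 1110.0 m

1110.0 m


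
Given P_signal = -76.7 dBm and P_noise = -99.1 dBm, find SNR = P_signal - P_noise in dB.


SNR = -76.7 - (-99.1) = 22.4 dB

22.4 dB


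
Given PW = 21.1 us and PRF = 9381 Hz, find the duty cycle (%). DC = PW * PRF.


DC = 21.1e-6 * 9381 * 100 = 19.79%

19.79%


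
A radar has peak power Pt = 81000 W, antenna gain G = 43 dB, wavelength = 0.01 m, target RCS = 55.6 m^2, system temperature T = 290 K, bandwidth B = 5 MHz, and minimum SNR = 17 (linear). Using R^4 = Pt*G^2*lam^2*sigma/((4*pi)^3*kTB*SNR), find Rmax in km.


G_lin = 10^(43/10) = 19952.62315
R^4 = 81000 * 19952.62315^2 * 0.01^2 * 55.6 / ((4*pi)^3 * 1.38e-23 * 290 * 5000000.0 * 17)
R^4 = 2.65604e20 m^4
R_max = (2.65604e20)^(1/4) = 127661.1 m = 127.7 km

127.7 km


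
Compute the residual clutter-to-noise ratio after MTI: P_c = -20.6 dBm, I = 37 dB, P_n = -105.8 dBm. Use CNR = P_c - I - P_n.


CNR = -20.6 - 37 - (-105.8) = 48.2 dB

48.2 dB


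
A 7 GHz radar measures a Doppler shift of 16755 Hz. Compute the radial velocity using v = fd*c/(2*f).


v = 16755 * 3e8 / (2 * 7000000000.0) = 359.0 m/s

359.0 m/s


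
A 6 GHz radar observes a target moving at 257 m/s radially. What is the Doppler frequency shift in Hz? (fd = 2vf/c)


fd = 2 * 257 * 6000000000.0 / 3e8 = 10280.0 Hz

10280.0 Hz


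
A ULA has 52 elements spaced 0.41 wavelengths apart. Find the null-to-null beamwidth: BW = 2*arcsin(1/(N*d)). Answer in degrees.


1/(N*d) = 1/(52*0.41) = 0.046904
BW = 2*arcsin(0.046904) = 5.4 degrees

5.4 degrees


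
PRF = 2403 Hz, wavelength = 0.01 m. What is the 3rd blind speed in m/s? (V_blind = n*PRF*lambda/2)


V_blind = 3 * 2403 * 0.01 / 2 = 36.0 m/s

36.0 m/s


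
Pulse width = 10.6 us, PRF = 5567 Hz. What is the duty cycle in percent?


DC = 10.6e-6 * 5567 * 100 = 5.9%

5.9%


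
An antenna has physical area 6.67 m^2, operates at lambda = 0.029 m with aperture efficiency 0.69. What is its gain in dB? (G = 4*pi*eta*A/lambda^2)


G_linear = 4*pi*0.69*6.67/0.029^2 = 68768.38
G_dB = 10*log10(68768.38) = 48.4 dB

48.4 dB


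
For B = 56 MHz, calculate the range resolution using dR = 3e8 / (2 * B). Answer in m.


dR = 3e8 / (2 * 56000000.0) = 2.68 m

2.68 m


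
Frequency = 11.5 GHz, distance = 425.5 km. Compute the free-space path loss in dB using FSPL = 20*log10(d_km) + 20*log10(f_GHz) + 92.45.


20*log10(425.5) = 52.58
20*log10(11.5) = 21.21
FSPL = 166.2 dB

166.2 dB


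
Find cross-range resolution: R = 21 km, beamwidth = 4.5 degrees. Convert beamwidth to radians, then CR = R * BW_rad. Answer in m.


BW_rad = 0.078539816
CR = 21000 * 0.078539816 = 1649.3 m

1649.3 m


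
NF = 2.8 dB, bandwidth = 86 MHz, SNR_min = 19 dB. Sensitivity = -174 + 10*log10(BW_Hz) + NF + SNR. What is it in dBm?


10*log10(86000000.0) = 79.34
S = -174 + 79.34 + 2.8 + 19 = -72.9 dBm

-72.9 dBm


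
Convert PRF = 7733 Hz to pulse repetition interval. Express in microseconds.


PRI = 1/7733 = 0.0001293159 s = 129.3 us

129.3 us


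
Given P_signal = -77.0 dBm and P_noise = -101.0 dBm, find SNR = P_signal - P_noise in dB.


SNR = -77.0 - (-101.0) = 24.0 dB

24.0 dB


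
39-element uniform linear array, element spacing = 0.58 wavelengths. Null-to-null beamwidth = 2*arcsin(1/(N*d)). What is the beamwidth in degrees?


1/(N*d) = 1/(39*0.58) = 0.044209
BW = 2*arcsin(0.044209) = 5.1 degrees

5.1 degrees


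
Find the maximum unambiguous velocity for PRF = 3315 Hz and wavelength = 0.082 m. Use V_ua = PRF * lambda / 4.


V_ua = 3315 * 0.082 / 4 = 68.0 m/s

68.0 m/s


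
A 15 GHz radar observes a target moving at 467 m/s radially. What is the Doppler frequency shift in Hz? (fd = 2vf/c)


fd = 2 * 467 * 15000000000.0 / 3e8 = 46700.0 Hz

46700.0 Hz


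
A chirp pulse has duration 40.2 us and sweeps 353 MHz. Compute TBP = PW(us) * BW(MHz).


TBP = 40.2 * 353 = 14190.6

14190.6


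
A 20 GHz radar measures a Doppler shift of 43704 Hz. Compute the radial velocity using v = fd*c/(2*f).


v = 43704 * 3e8 / (2 * 20000000000.0) = 327.8 m/s

327.8 m/s


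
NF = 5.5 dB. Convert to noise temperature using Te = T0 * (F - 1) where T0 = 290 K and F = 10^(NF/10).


NF_lin = 10^(5.5/10) = 3.548134
Te = 290 * (3.548134 - 1) = 739.0 K

739.0 K


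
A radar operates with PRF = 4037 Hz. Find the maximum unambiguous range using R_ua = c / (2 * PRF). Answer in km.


R_ua = 3e8 / (2 * 4037) = 37156.3 m = 37.2 km

37.2 km


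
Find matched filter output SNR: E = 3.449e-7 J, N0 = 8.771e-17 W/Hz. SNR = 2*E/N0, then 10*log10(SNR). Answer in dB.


SNR_lin = 2 * 3.449e-7 / 8.771e-17 = 7.865e9
SNR_dB = 10*log10(7.865e9) = 99.0 dB

99.0 dB


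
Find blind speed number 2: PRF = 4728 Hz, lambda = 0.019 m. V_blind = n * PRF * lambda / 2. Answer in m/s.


V_blind = 2 * 4728 * 0.019 / 2 = 89.8 m/s

89.8 m/s


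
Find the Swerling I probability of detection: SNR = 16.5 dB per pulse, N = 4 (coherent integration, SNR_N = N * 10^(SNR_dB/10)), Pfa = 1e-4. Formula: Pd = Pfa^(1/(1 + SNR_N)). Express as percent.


SNR_lin = 10^(16.5/10) = 44.66836
SNR_N = 4 * 44.66836 = 178.67344
1/(1 + SNR_N) = 1/179.67344 = 0.0055657
Pd = (1e-4)^0.0055657 = 0.95003
Pd = 95.0%

95.0%


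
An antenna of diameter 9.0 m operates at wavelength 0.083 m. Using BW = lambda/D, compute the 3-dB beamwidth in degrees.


BW_rad = 0.083 / 9.0 = 0.009222
BW_deg = 0.53 degrees

0.53 degrees


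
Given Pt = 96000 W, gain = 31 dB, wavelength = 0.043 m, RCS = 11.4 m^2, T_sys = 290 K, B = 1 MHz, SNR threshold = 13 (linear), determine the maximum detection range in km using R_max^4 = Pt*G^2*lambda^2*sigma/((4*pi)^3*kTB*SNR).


G_lin = 10^(31/10) = 1258.925412
R^4 = 96000 * 1258.925412^2 * 0.043^2 * 11.4 / ((4*pi)^3 * 1.38e-23 * 290 * 1000000.0 * 13)
R^4 = 3.10644e19 m^4
R_max = (3.10644e19)^(1/4) = 74656.2 m = 74.7 km

74.7 km


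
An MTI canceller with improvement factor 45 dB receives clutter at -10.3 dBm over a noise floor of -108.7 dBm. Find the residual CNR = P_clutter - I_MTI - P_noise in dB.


CNR = -10.3 - 45 - (-108.7) = 53.4 dB

53.4 dB


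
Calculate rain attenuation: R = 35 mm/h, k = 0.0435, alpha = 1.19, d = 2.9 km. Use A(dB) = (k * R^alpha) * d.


gamma = 0.0435 * 35^1.19 = 2.991784 dB/km
A = 2.991784 * 2.9 = 8.68 dB

8.68 dB


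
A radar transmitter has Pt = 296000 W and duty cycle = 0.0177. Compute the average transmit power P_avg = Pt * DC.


P_avg = 296000 * 0.0177 = 5239.2 W

5239.2 W


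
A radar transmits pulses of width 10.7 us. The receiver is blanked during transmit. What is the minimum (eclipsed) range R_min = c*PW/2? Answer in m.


R_min = 3e8 * 10.7e-6 / 2 = 1605.0 m

1605.0 m


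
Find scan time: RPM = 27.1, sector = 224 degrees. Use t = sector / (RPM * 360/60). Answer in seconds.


t = 224 / (27.1 * 360) * 60 = 1.38 s

1.38 s


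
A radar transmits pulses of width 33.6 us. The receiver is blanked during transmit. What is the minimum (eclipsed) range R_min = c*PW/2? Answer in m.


R_min = 3e8 * 33.6e-6 / 2 = 5040.0 m

5040.0 m


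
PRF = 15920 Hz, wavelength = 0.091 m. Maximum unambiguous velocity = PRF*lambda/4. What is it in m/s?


V_ua = 15920 * 0.091 / 4 = 362.2 m/s

362.2 m/s


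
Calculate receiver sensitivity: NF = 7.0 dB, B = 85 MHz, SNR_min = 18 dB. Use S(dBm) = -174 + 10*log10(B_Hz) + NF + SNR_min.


10*log10(85000000.0) = 79.29
S = -174 + 79.29 + 7.0 + 18 = -69.7 dBm

-69.7 dBm


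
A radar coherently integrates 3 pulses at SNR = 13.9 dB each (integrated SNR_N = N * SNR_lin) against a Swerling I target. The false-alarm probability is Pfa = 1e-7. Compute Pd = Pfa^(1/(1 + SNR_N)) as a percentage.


SNR_lin = 10^(13.9/10) = 24.54709
SNR_N = 3 * 24.54709 = 73.64127
1/(1 + SNR_N) = 1/74.64127 = 0.0133974
Pd = (1e-7)^0.0133974 = 0.80578
Pd = 80.6%

80.6%


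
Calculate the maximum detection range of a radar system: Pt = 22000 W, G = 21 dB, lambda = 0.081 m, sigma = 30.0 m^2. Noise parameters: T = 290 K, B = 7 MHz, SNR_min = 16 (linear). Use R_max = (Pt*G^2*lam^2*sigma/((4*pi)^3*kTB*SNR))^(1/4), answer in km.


G_lin = 10^(21/10) = 125.892541
R^4 = 22000 * 125.892541^2 * 0.081^2 * 30.0 / ((4*pi)^3 * 1.38e-23 * 290 * 7000000.0 * 16)
R^4 = 7.71595e16 m^4
R_max = (7.71595e16)^(1/4) = 16666.6 m = 16.7 km

16.7 km


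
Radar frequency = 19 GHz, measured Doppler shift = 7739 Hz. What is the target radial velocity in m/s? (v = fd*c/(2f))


v = 7739 * 3e8 / (2 * 19000000000.0) = 61.1 m/s

61.1 m/s


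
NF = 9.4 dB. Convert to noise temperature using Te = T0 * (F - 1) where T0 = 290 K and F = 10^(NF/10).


NF_lin = 10^(9.4/10) = 8.709636
Te = 290 * (8.709636 - 1) = 2235.8 K

2235.8 K


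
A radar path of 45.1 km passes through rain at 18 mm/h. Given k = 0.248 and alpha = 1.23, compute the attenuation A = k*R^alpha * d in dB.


gamma = 0.248 * 18^1.23 = 8.678344 dB/km
A = 8.678344 * 45.1 = 391.39 dB

391.39 dB


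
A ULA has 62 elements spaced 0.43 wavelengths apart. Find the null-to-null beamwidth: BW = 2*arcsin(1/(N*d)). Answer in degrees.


1/(N*d) = 1/(62*0.43) = 0.037509
BW = 2*arcsin(0.037509) = 4.3 degrees

4.3 degrees


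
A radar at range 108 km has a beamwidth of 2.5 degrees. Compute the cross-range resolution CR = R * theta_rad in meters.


BW_rad = 0.043633231
CR = 108000 * 0.043633231 = 4712.4 m

4712.4 m


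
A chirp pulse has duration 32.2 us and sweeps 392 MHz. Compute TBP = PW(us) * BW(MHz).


TBP = 32.2 * 392 = 12622.4

12622.4


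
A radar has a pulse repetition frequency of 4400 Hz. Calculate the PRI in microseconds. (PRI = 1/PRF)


PRI = 1/4400 = 0.0002272727 s = 227.3 us

227.3 us


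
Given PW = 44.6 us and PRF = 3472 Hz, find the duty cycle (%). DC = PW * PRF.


DC = 44.6e-6 * 3472 * 100 = 15.49%

15.49%


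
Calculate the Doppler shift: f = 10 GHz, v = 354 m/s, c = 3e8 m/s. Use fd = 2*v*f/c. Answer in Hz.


fd = 2 * 354 * 10000000000.0 / 3e8 = 23600.0 Hz

23600.0 Hz


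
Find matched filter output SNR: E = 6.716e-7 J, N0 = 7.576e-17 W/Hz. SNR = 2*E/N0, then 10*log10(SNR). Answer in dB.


SNR_lin = 2 * 6.716e-7 / 7.576e-17 = 1.773e10
SNR_dB = 10*log10(1.773e10) = 102.5 dB

102.5 dB


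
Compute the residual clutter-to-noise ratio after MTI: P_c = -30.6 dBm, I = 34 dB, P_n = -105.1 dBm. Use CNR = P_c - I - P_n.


CNR = -30.6 - 34 - (-105.1) = 40.5 dB

40.5 dB


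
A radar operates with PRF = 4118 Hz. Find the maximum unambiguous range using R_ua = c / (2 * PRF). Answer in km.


R_ua = 3e8 / (2 * 4118) = 36425.4 m = 36.4 km

36.4 km


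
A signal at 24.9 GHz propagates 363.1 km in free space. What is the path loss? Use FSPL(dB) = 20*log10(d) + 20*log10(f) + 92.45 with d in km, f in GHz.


20*log10(363.1) = 51.2
20*log10(24.9) = 27.92
FSPL = 171.6 dB

171.6 dB


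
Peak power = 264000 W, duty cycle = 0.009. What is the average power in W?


P_avg = 264000 * 0.009 = 2376.0 W

2376.0 W


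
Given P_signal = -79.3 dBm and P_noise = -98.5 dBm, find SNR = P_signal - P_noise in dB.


SNR = -79.3 - (-98.5) = 19.2 dB

19.2 dB


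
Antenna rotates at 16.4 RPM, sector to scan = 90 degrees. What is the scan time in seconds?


t = 90 / (16.4 * 360) * 60 = 0.91 s

0.91 s


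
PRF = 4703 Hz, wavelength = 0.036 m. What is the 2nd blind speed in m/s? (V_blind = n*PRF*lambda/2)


V_blind = 2 * 4703 * 0.036 / 2 = 169.3 m/s

169.3 m/s


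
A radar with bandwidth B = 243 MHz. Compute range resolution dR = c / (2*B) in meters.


dR = 3e8 / (2 * 243000000.0) = 0.62 m

0.62 m


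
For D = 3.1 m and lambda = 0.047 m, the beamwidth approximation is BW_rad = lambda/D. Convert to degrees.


BW_rad = 0.047 / 3.1 = 0.015161
BW_deg = 0.87 degrees

0.87 degrees


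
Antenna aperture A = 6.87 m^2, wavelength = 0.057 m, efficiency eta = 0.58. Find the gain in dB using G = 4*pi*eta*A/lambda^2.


G_linear = 4*pi*0.58*6.87/0.057^2 = 15411.5
G_dB = 10*log10(15411.5) = 41.9 dB

41.9 dB


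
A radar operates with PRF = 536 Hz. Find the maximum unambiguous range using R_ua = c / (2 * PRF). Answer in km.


R_ua = 3e8 / (2 * 536) = 279850.7 m = 279.9 km

279.9 km


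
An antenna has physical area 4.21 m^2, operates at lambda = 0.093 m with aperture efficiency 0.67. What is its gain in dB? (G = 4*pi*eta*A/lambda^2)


G_linear = 4*pi*0.67*4.21/0.093^2 = 4098.27
G_dB = 10*log10(4098.27) = 36.1 dB

36.1 dB


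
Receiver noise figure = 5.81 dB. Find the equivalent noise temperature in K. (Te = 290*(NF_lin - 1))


NF_lin = 10^(5.81/10) = 3.810658
Te = 290 * (3.810658 - 1) = 815.1 K

815.1 K


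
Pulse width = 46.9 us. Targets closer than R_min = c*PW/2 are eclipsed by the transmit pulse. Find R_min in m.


R_min = 3e8 * 46.9e-6 / 2 = 7035.0 m

7035.0 m


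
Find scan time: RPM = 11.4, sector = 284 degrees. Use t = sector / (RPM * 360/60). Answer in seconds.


t = 284 / (11.4 * 360) * 60 = 4.15 s

4.15 s


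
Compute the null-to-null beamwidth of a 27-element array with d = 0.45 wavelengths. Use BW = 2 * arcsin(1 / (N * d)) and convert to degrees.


1/(N*d) = 1/(27*0.45) = 0.082305
BW = 2*arcsin(0.082305) = 9.4 degrees

9.4 degrees


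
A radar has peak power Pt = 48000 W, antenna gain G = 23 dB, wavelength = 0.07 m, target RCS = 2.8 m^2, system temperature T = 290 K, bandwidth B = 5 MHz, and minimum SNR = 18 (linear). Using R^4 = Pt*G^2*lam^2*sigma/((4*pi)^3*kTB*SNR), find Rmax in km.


G_lin = 10^(23/10) = 199.526231
R^4 = 48000 * 199.526231^2 * 0.07^2 * 2.8 / ((4*pi)^3 * 1.38e-23 * 290 * 5000000.0 * 18)
R^4 = 3.66814e16 m^4
R_max = (3.66814e16)^(1/4) = 13839.2 m = 13.8 km

13.8 km


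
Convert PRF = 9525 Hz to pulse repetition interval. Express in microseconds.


PRI = 1/9525 = 0.0001049869 s = 105.0 us

105.0 us


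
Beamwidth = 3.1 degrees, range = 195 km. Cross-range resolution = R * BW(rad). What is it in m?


BW_rad = 0.054105207
CR = 195000 * 0.054105207 = 10550.5 m

10550.5 m


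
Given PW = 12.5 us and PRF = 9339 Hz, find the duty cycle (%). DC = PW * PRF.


DC = 12.5e-6 * 9339 * 100 = 11.67%

11.67%


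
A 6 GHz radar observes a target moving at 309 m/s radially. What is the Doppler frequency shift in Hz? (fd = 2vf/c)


fd = 2 * 309 * 6000000000.0 / 3e8 = 12360.0 Hz

12360.0 Hz


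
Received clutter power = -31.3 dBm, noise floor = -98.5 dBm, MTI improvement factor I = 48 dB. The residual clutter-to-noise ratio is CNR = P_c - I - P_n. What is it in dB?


CNR = -31.3 - 48 - (-98.5) = 19.2 dB

19.2 dB


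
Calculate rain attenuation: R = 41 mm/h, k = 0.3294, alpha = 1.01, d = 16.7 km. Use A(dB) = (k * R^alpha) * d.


gamma = 0.3294 * 41^1.01 = 14.016362 dB/km
A = 14.016362 * 16.7 = 234.07 dB

234.07 dB


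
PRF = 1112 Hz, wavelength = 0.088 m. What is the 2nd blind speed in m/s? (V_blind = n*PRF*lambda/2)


V_blind = 2 * 1112 * 0.088 / 2 = 97.9 m/s

97.9 m/s


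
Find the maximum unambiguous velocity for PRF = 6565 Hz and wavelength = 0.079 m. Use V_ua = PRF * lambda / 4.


V_ua = 6565 * 0.079 / 4 = 129.7 m/s

129.7 m/s


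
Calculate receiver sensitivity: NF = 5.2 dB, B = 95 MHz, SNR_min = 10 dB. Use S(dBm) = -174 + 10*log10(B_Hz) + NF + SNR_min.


10*log10(95000000.0) = 79.78
S = -174 + 79.78 + 5.2 + 10 = -79.0 dBm

-79.0 dBm


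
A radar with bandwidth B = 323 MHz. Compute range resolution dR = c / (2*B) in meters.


dR = 3e8 / (2 * 323000000.0) = 0.46 m

0.46 m


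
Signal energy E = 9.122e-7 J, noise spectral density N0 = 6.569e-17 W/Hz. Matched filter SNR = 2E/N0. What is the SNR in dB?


SNR_lin = 2 * 9.122e-7 / 6.569e-17 = 2.777e10
SNR_dB = 10*log10(2.777e10) = 104.4 dB

104.4 dB


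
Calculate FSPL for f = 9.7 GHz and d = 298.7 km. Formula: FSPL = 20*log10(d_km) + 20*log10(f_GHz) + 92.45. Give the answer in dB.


20*log10(298.7) = 49.5
20*log10(9.7) = 19.74
FSPL = 161.7 dB

161.7 dB


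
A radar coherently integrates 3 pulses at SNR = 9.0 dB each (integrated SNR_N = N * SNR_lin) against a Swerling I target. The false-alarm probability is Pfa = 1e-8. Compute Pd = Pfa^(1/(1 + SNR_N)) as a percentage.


SNR_lin = 10^(9.0/10) = 7.94328
SNR_N = 3 * 7.94328 = 23.82984
1/(1 + SNR_N) = 1/24.82984 = 0.0402741
Pd = (1e-8)^0.0402741 = 0.47622
Pd = 47.6%

47.6%


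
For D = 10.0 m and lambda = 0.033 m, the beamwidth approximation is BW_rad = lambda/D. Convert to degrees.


BW_rad = 0.033 / 10.0 = 0.0033
BW_deg = 0.19 degrees

0.19 degrees


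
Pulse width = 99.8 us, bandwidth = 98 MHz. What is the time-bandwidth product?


TBP = 99.8 * 98 = 9780.4

9780.4


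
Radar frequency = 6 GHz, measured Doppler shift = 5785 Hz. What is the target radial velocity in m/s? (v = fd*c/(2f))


v = 5785 * 3e8 / (2 * 6000000000.0) = 144.6 m/s

144.6 m/s


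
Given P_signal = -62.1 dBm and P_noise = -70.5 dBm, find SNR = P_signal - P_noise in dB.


SNR = -62.1 - (-70.5) = 8.4 dB

8.4 dB


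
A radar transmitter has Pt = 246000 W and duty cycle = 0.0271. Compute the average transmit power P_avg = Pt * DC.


P_avg = 246000 * 0.0271 = 6666.6 W

6666.6 W


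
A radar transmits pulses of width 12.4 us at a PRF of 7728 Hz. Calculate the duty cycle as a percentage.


DC = 12.4e-6 * 7728 * 100 = 9.58%

9.58%


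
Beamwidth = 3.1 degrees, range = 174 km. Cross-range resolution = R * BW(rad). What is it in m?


BW_rad = 0.054105207
CR = 174000 * 0.054105207 = 9414.3 m

9414.3 m


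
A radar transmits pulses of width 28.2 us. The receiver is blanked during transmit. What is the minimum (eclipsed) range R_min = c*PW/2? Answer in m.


R_min = 3e8 * 28.2e-6 / 2 = 4230.0 m

4230.0 m


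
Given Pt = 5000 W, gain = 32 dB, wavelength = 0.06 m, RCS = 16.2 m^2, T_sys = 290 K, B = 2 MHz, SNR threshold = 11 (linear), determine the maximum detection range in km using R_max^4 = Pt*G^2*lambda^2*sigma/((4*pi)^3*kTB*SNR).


G_lin = 10^(32/10) = 1584.893192
R^4 = 5000 * 1584.893192^2 * 0.06^2 * 16.2 / ((4*pi)^3 * 1.38e-23 * 290 * 2000000.0 * 11)
R^4 = 4.19236e18 m^4
R_max = (4.19236e18)^(1/4) = 45249.6 m = 45.2 km

45.2 km


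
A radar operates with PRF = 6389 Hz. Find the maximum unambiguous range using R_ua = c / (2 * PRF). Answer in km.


R_ua = 3e8 / (2 * 6389) = 23477.9 m = 23.5 km

23.5 km


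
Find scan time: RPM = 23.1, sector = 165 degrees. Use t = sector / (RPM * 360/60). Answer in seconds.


t = 165 / (23.1 * 360) * 60 = 1.19 s

1.19 s


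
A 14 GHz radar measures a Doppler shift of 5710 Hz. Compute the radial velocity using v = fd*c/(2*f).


v = 5710 * 3e8 / (2 * 14000000000.0) = 61.2 m/s

61.2 m/s


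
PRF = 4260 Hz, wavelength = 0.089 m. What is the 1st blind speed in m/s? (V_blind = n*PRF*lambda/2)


V_blind = 1 * 4260 * 0.089 / 2 = 189.6 m/s

189.6 m/s


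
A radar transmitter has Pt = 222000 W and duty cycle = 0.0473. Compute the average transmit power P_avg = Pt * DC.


P_avg = 222000 * 0.0473 = 10500.6 W

10500.6 W


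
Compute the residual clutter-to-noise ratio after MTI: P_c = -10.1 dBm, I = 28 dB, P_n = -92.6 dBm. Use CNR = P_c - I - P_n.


CNR = -10.1 - 28 - (-92.6) = 54.5 dB

54.5 dB


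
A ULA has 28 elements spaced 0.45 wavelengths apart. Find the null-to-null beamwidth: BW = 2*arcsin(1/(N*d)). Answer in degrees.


1/(N*d) = 1/(28*0.45) = 0.079365
BW = 2*arcsin(0.079365) = 9.1 degrees

9.1 degrees


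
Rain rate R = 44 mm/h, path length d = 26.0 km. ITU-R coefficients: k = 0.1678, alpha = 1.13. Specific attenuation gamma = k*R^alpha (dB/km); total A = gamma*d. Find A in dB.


gamma = 0.1678 * 44^1.13 = 12.075176 dB/km
A = 12.075176 * 26.0 = 313.95 dB

313.95 dB


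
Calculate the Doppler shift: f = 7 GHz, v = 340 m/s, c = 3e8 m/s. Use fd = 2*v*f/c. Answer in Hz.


fd = 2 * 340 * 7000000000.0 / 3e8 = 15866.7 Hz

15866.7 Hz


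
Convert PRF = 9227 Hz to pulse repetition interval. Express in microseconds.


PRI = 1/9227 = 0.0001083776 s = 108.4 us

108.4 us


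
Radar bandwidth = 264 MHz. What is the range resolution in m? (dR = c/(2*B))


dR = 3e8 / (2 * 264000000.0) = 0.57 m

0.57 m


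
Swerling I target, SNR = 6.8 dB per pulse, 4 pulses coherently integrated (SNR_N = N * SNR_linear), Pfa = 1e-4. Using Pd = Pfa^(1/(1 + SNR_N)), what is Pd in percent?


SNR_lin = 10^(6.8/10) = 4.7863
SNR_N = 4 * 4.7863 = 19.1452
1/(1 + SNR_N) = 1/20.1452 = 0.0496396
Pd = (1e-4)^0.0496396 = 0.63306
Pd = 63.3%

63.3%


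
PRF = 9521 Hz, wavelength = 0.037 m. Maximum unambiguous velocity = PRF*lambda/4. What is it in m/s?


V_ua = 9521 * 0.037 / 4 = 88.1 m/s

88.1 m/s


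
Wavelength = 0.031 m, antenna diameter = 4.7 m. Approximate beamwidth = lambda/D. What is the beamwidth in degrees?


BW_rad = 0.031 / 4.7 = 0.006596
BW_deg = 0.38 degrees

0.38 degrees


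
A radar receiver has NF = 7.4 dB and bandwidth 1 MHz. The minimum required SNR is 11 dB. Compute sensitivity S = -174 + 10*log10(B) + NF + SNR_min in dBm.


10*log10(1000000.0) = 60.0
S = -174 + 60.0 + 7.4 + 11 = -95.6 dBm

-95.6 dBm


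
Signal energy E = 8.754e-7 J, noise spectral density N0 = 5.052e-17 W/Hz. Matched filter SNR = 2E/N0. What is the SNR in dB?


SNR_lin = 2 * 8.754e-7 / 5.052e-17 = 3.466e10
SNR_dB = 10*log10(3.466e10) = 105.4 dB

105.4 dB


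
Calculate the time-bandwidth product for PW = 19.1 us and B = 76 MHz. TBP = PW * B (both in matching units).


TBP = 19.1 * 76 = 1451.6

1451.6


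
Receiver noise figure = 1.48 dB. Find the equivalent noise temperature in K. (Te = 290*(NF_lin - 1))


NF_lin = 10^(1.48/10) = 1.406048
Te = 290 * (1.406048 - 1) = 117.8 K

117.8 K


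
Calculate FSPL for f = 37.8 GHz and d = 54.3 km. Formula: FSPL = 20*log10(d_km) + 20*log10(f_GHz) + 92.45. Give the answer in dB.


20*log10(54.3) = 34.7
20*log10(37.8) = 31.55
FSPL = 158.7 dB

158.7 dB


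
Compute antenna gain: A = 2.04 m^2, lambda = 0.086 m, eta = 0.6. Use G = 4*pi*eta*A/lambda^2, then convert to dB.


G_linear = 4*pi*0.6*2.04/0.086^2 = 2079.67
G_dB = 10*log10(2079.67) = 33.2 dB

33.2 dB


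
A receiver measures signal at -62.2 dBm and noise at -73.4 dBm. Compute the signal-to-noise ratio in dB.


SNR = -62.2 - (-73.4) = 11.2 dB

11.2 dB


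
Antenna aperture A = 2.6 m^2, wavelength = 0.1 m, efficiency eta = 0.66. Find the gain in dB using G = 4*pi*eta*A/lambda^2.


G_linear = 4*pi*0.66*2.6/0.1^2 = 2156.39
G_dB = 10*log10(2156.39) = 33.3 dB

33.3 dB


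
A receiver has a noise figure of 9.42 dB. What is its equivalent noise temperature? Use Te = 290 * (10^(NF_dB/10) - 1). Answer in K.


NF_lin = 10^(9.42/10) = 8.749838
Te = 290 * (8.749838 - 1) = 2247.5 K

2247.5 K


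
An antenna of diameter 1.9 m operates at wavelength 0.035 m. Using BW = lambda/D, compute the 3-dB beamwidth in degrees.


BW_rad = 0.035 / 1.9 = 0.018421
BW_deg = 1.06 degrees

1.06 degrees


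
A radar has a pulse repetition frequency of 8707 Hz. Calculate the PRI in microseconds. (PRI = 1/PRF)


PRI = 1/8707 = 0.0001148501 s = 114.9 us

114.9 us


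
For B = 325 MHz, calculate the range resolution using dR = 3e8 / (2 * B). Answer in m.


dR = 3e8 / (2 * 325000000.0) = 0.46 m

0.46 m


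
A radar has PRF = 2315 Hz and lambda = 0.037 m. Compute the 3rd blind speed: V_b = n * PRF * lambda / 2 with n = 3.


V_blind = 3 * 2315 * 0.037 / 2 = 128.5 m/s

128.5 m/s


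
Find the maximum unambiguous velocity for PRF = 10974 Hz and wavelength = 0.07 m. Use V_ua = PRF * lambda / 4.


V_ua = 10974 * 0.07 / 4 = 192.0 m/s

192.0 m/s


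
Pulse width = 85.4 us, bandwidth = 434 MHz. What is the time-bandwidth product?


TBP = 85.4 * 434 = 37063.6

37063.6


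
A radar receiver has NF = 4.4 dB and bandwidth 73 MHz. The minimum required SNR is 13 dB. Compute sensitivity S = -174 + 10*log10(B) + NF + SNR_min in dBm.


10*log10(73000000.0) = 78.63
S = -174 + 78.63 + 4.4 + 13 = -78.0 dBm

-78.0 dBm


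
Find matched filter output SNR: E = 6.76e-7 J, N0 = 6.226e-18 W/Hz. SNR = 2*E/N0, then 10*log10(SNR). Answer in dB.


SNR_lin = 2 * 6.76e-7 / 6.226e-18 = 2.172e11
SNR_dB = 10*log10(2.172e11) = 113.4 dB

113.4 dB


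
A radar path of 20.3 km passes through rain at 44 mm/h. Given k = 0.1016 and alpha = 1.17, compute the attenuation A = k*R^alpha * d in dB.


gamma = 0.1016 * 44^1.17 = 8.506156 dB/km
A = 8.506156 * 20.3 = 172.67 dB

172.67 dB


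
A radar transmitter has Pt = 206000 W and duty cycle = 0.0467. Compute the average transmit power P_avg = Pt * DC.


P_avg = 206000 * 0.0467 = 9620.2 W

9620.2 W


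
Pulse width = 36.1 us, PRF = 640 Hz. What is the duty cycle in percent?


DC = 36.1e-6 * 640 * 100 = 2.31%

2.31%


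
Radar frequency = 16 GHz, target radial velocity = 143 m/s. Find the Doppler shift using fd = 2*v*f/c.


fd = 2 * 143 * 16000000000.0 / 3e8 = 15253.3 Hz

15253.3 Hz


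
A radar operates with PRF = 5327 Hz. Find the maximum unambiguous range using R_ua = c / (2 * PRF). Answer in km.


R_ua = 3e8 / (2 * 5327) = 28158.4 m = 28.2 km

28.2 km


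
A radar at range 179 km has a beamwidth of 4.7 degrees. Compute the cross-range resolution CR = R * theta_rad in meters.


BW_rad = 0.082030475
CR = 179000 * 0.082030475 = 14683.5 m

14683.5 m


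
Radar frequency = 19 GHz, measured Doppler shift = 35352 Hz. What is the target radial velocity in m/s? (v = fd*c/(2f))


v = 35352 * 3e8 / (2 * 19000000000.0) = 279.1 m/s

279.1 m/s


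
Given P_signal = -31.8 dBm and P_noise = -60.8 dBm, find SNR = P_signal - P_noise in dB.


SNR = -31.8 - (-60.8) = 29.0 dB

29.0 dB


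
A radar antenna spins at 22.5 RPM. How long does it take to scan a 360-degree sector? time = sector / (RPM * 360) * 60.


t = 360 / (22.5 * 360) * 60 = 2.67 s

2.67 s


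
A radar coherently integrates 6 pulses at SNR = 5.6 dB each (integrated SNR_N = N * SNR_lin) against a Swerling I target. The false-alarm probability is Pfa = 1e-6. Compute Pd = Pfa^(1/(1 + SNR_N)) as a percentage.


SNR_lin = 10^(5.6/10) = 3.63078
SNR_N = 6 * 3.63078 = 21.78468
1/(1 + SNR_N) = 1/22.78468 = 0.0438891
Pd = (1e-6)^0.0438891 = 0.54534
Pd = 54.5%

54.5%


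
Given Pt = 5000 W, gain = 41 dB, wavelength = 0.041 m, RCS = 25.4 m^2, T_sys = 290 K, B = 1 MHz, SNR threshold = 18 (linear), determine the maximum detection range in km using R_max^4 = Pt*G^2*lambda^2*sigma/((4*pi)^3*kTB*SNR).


G_lin = 10^(41/10) = 12589.254118
R^4 = 5000 * 12589.254118^2 * 0.041^2 * 25.4 / ((4*pi)^3 * 1.38e-23 * 290 * 1000000.0 * 18)
R^4 = 2.36697e20 m^4
R_max = (2.36697e20)^(1/4) = 124036.1 m = 124.0 km

124.0 km


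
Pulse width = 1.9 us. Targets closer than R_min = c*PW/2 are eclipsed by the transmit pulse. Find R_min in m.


R_min = 3e8 * 1.9e-6 / 2 = 285.0 m

285.0 m


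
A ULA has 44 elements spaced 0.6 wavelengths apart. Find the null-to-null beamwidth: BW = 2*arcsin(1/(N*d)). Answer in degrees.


1/(N*d) = 1/(44*0.6) = 0.037879
BW = 2*arcsin(0.037879) = 4.3 degrees

4.3 degrees


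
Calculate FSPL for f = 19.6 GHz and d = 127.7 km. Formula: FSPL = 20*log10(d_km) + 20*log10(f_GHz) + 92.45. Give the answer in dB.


20*log10(127.7) = 42.12
20*log10(19.6) = 25.85
FSPL = 160.4 dB

160.4 dB


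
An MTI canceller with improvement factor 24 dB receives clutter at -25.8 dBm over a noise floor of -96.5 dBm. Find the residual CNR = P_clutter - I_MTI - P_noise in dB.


CNR = -25.8 - 24 - (-96.5) = 46.7 dB

46.7 dB


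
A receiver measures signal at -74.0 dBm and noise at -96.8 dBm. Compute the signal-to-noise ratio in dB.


SNR = -74.0 - (-96.8) = 22.8 dB

22.8 dB


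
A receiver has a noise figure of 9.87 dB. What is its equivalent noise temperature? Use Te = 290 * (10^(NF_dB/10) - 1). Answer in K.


NF_lin = 10^(9.87/10) = 9.7051
Te = 290 * (9.7051 - 1) = 2524.5 K

2524.5 K


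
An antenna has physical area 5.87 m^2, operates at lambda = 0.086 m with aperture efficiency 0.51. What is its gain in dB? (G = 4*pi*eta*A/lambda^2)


G_linear = 4*pi*0.51*5.87/0.086^2 = 5086.53
G_dB = 10*log10(5086.53) = 37.1 dB

37.1 dB


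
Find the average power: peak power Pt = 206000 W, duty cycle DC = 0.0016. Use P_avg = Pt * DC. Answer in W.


P_avg = 206000 * 0.0016 = 329.6 W

329.6 W


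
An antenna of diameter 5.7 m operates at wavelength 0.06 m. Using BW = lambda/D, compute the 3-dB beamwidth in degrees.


BW_rad = 0.06 / 5.7 = 0.010526
BW_deg = 0.6 degrees

0.6 degrees


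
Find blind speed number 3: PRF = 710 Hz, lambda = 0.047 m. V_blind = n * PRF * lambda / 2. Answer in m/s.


V_blind = 3 * 710 * 0.047 / 2 = 50.1 m/s

50.1 m/s


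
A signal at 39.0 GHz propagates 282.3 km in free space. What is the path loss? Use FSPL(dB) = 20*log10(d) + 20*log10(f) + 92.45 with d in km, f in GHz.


20*log10(282.3) = 49.01
20*log10(39.0) = 31.82
FSPL = 173.3 dB

173.3 dB


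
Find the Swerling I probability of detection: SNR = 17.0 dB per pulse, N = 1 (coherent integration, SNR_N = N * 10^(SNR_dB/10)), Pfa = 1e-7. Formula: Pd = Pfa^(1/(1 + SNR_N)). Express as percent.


SNR_lin = 10^(17.0/10) = 50.11872
SNR_N = 1 * 50.11872 = 50.11872
1/(1 + SNR_N) = 1/51.11872 = 0.0195623
Pd = (1e-7)^0.0195623 = 0.72956
Pd = 73.0%

73.0%


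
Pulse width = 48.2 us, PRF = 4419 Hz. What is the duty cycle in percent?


DC = 48.2e-6 * 4419 * 100 = 21.3%

21.3%


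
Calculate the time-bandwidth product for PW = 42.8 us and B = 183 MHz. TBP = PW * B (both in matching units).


TBP = 42.8 * 183 = 7832.4

7832.4


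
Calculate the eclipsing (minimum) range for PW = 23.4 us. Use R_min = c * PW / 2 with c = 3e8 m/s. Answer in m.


R_min = 3e8 * 23.4e-6 / 2 = 3510.0 m

3510.0 m


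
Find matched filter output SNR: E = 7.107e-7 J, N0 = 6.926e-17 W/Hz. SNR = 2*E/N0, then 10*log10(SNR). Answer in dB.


SNR_lin = 2 * 7.107e-7 / 6.926e-17 = 2.052e10
SNR_dB = 10*log10(2.052e10) = 103.1 dB

103.1 dB


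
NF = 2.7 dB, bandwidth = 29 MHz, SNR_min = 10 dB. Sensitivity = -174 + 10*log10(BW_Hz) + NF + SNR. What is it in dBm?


10*log10(29000000.0) = 74.62
S = -174 + 74.62 + 2.7 + 10 = -86.7 dBm

-86.7 dBm


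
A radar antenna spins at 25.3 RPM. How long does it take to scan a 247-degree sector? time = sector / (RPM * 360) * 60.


t = 247 / (25.3 * 360) * 60 = 1.63 s

1.63 s


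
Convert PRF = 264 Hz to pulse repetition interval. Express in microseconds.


PRI = 1/264 = 0.0037878788 s = 3787.9 us

3787.9 us


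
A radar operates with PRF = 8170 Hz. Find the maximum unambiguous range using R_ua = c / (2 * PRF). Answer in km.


R_ua = 3e8 / (2 * 8170) = 18359.9 m = 18.4 km

18.4 km


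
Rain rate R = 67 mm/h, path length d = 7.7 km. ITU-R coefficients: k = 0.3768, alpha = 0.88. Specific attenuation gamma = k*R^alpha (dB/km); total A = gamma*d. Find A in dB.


gamma = 0.3768 * 67^0.88 = 15.242518 dB/km
A = 15.242518 * 7.7 = 117.37 dB

117.37 dB


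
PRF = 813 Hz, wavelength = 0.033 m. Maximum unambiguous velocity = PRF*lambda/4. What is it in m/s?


V_ua = 813 * 0.033 / 4 = 6.7 m/s

6.7 m/s


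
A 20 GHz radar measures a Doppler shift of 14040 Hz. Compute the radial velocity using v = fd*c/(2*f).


v = 14040 * 3e8 / (2 * 20000000000.0) = 105.3 m/s

105.3 m/s


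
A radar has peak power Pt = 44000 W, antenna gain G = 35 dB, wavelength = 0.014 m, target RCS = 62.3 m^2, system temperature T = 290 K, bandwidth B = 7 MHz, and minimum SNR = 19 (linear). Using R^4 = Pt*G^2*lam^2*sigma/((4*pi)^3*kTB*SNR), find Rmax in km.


G_lin = 10^(35/10) = 3162.27766
R^4 = 44000 * 3162.27766^2 * 0.014^2 * 62.3 / ((4*pi)^3 * 1.38e-23 * 290 * 7000000.0 * 19)
R^4 = 5.08673e18 m^4
R_max = (5.08673e18)^(1/4) = 47490.8 m = 47.5 km

47.5 km


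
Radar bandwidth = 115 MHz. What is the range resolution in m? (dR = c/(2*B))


dR = 3e8 / (2 * 115000000.0) = 1.3 m

1.3 m


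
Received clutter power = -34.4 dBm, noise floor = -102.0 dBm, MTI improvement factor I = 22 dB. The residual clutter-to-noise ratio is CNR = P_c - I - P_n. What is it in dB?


CNR = -34.4 - 22 - (-102.0) = 45.6 dB

45.6 dB


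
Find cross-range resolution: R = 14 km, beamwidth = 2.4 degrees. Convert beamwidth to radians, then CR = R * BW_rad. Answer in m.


BW_rad = 0.041887902
CR = 14000 * 0.041887902 = 586.4 m

586.4 m


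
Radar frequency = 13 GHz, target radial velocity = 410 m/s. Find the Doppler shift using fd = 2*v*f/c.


fd = 2 * 410 * 13000000000.0 / 3e8 = 35533.3 Hz

35533.3 Hz


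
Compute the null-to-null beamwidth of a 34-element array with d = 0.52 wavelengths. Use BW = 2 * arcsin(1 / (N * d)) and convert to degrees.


1/(N*d) = 1/(34*0.52) = 0.056561
BW = 2*arcsin(0.056561) = 6.5 degrees

6.5 degrees


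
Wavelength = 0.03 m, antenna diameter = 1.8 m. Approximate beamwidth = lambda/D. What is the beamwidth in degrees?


BW_rad = 0.03 / 1.8 = 0.016667
BW_deg = 0.95 degrees

0.95 degrees


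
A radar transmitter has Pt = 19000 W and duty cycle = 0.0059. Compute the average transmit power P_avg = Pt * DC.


P_avg = 19000 * 0.0059 = 112.1 W

112.1 W


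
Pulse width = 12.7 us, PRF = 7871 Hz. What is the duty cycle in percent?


DC = 12.7e-6 * 7871 * 100 = 10.0%

10.0%


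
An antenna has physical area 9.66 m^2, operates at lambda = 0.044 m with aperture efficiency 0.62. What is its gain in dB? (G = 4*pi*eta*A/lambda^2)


G_linear = 4*pi*0.62*9.66/0.044^2 = 38875.26
G_dB = 10*log10(38875.26) = 45.9 dB

45.9 dB


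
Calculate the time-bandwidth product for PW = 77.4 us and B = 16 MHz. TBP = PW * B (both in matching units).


TBP = 77.4 * 16 = 1238.4

1238.4


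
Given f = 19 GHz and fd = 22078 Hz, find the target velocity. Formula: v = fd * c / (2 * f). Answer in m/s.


v = 22078 * 3e8 / (2 * 19000000000.0) = 174.3 m/s

174.3 m/s


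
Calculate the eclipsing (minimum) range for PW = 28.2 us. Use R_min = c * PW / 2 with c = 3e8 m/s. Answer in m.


R_min = 3e8 * 28.2e-6 / 2 = 4230.0 m

4230.0 m


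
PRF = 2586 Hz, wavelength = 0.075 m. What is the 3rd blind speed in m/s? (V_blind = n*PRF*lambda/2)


V_blind = 3 * 2586 * 0.075 / 2 = 290.9 m/s

290.9 m/s


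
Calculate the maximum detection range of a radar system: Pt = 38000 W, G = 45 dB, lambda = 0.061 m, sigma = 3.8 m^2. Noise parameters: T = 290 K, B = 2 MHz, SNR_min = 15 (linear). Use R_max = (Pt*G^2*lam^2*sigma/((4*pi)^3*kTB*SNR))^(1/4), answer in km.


G_lin = 10^(45/10) = 31622.776602
R^4 = 38000 * 31622.776602^2 * 0.061^2 * 3.8 / ((4*pi)^3 * 1.38e-23 * 290 * 2000000.0 * 15)
R^4 = 2.25527e21 m^4
R_max = (2.25527e21)^(1/4) = 217921.3 m = 217.9 km

217.9 km


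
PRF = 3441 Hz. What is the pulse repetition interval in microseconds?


PRI = 1/3441 = 0.0002906132 s = 290.6 us

290.6 us


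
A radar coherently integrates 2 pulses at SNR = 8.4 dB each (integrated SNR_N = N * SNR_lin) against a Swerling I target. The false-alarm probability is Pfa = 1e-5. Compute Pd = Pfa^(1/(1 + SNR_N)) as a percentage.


SNR_lin = 10^(8.4/10) = 6.91831
SNR_N = 2 * 6.91831 = 13.83662
1/(1 + SNR_N) = 1/14.83662 = 0.0674008
Pd = (1e-5)^0.0674008 = 0.46025
Pd = 46.0%

46.0%


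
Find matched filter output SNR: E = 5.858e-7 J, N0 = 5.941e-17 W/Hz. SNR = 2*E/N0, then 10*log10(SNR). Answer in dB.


SNR_lin = 2 * 5.858e-7 / 5.941e-17 = 1.972e10
SNR_dB = 10*log10(1.972e10) = 102.9 dB

102.9 dB


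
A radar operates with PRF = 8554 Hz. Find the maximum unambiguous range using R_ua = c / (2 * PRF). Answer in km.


R_ua = 3e8 / (2 * 8554) = 17535.7 m = 17.5 km

17.5 km


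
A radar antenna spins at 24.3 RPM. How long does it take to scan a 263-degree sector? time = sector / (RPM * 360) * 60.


t = 263 / (24.3 * 360) * 60 = 1.8 s

1.8 s


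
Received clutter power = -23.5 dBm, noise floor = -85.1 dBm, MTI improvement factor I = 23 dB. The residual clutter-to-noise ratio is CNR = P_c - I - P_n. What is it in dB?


CNR = -23.5 - 23 - (-85.1) = 38.6 dB

38.6 dB


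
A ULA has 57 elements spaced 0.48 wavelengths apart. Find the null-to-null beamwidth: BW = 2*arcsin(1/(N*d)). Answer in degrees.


1/(N*d) = 1/(57*0.48) = 0.03655
BW = 2*arcsin(0.03655) = 4.2 degrees

4.2 degrees


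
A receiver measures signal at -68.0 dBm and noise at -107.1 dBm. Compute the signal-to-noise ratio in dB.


SNR = -68.0 - (-107.1) = 39.1 dB

39.1 dB


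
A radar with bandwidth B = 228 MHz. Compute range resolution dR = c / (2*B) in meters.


dR = 3e8 / (2 * 228000000.0) = 0.66 m

0.66 m


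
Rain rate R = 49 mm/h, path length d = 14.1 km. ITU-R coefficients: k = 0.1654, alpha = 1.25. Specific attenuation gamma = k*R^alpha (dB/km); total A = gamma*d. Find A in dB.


gamma = 0.1654 * 49^1.25 = 21.442756 dB/km
A = 21.442756 * 14.1 = 302.34 dB

302.34 dB


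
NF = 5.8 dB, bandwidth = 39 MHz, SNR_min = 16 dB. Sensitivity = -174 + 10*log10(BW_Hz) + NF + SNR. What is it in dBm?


10*log10(39000000.0) = 75.91
S = -174 + 75.91 + 5.8 + 16 = -76.3 dBm

-76.3 dBm


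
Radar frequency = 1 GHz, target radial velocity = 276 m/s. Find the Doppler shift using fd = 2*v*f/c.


fd = 2 * 276 * 1000000000.0 / 3e8 = 1840.0 Hz

1840.0 Hz


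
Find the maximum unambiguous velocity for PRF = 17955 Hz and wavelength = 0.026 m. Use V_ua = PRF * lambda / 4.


V_ua = 17955 * 0.026 / 4 = 116.7 m/s

116.7 m/s
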